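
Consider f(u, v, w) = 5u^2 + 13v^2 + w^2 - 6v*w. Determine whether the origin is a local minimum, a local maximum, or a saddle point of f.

The Hessian at the origin is H = [[10, 0, 0], [0, 26, -6], [0, -6, 2]].
An LDLᵀ factorisation of H has diagonal entries 10, 26, 8/13.
So there are 3 positive pivots.
H is positive definite, so the origin is a strict local minimum.

local minimum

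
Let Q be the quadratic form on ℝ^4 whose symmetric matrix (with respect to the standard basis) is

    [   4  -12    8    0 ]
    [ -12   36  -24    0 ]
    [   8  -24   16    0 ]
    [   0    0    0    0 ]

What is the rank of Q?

Congruent diagonalization of A (simultaneous row and column reduction) yields pivots 4, 0, 0, 0.
So there are 1 positive, 3 zero pivots.
The rank is the number of nonzero pivots: 1.

1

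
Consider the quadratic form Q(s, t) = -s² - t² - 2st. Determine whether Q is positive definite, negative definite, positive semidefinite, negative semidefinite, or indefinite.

negative semidefinite

Write A = [[-1, -1], [-1, -1]].
Symmetric row and column elimination reduces A to a congruent diagonal form with pivots -1, 0.
That gives 1 negative, 1 zero pivots.
Hence Q is negative semidefinite.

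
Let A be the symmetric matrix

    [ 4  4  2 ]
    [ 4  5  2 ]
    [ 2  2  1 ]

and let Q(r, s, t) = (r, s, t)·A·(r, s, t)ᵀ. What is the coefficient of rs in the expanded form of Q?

The coefficient of rs is A[1,2] + A[2,1] = 2·4 = 8.

8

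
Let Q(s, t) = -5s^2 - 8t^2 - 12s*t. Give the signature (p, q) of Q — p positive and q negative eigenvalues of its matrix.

Write A = [[-5, -6], [-6, -8]].
An LDLᵀ factorisation of A has diagonal entries -5, -4/5.
Counting signs: 2 negative.

(0, 2)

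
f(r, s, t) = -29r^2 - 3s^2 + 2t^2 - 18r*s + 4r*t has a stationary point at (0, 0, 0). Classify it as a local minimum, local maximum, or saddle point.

saddle point

The Hessian at the origin is H = [[-58, -18, 4], [-18, -6, 0], [4, 0, 4]].
Symmetric row and column elimination reduces H to a congruent diagonal form with pivots -58, -12/29, 8.
That gives 1 positive, 2 negative pivots.
H is indefinite, so the origin is a saddle point.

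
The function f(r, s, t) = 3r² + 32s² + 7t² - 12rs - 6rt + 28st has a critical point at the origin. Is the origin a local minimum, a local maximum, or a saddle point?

The Hessian at the origin is H = [[6, -12, -6], [-12, 64, 28], [-6, 28, 14]].
An LDLᵀ factorisation of H has diagonal entries 6, 40, 8/5.
That gives 3 positive pivots.
H is positive definite, so the origin is a strict local minimum.

local minimum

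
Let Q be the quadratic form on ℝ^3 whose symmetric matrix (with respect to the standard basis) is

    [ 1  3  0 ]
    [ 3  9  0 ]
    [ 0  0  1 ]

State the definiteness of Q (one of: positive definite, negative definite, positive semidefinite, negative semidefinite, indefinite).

positive semidefinite

Applying the same elementary operations to the rows and columns of A produces a congruent diagonal matrix with entries 1, 0, 1.
So there are 2 positive, 1 zero pivots.
Hence Q is positive semidefinite.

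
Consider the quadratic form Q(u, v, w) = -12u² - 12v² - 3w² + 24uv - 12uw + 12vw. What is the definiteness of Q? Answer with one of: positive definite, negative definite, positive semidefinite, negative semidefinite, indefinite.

negative semidefinite

The associated matrix is A = [[-12, 12, -6], [12, -12, 6], [-6, 6, -3]].
Applying the same elementary operations to the rows and columns of A produces a congruent diagonal matrix with entries -12, 0, 0.
So there are 1 negative, 2 zero pivots.
Hence Q is negative semidefinite.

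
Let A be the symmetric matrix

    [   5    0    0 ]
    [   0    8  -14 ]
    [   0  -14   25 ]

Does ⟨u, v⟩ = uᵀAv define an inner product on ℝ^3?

Applying the same elementary operations to the rows and columns of A produces a congruent diagonal matrix with entries 5, 8, 1/2.
That gives 3 positive pivots.
Hence Q is positive definite.
⟨·,·⟩ is an inner product exactly when A is positive definite.

yes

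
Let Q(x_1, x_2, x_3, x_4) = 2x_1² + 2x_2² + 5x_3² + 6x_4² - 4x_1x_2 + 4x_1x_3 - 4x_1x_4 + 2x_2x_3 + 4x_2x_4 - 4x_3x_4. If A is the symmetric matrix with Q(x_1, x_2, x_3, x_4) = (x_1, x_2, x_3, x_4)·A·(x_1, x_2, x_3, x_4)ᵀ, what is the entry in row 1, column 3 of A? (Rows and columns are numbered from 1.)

2

The coefficient of x_1·x_3 in Q is 4. For a symmetric A this equals A[1,3] + A[3,1] = 2·A[1,3].
So A[1,3] = 4/2 = 2.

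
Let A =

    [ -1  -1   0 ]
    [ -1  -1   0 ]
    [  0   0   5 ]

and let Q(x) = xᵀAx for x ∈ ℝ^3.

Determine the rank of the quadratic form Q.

2

Symmetric row and column elimination reduces A to a congruent diagonal form with pivots -1, 0, 5.
Counting signs: 1 positive, 1 negative, 1 zero.
The rank is the number of nonzero pivots: 2.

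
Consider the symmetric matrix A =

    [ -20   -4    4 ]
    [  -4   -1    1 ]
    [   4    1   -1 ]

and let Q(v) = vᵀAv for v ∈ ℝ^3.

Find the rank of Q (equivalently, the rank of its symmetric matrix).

2

Applying the same elementary operations to the rows and columns of A produces a congruent diagonal matrix with entries -20, -1/5, 0.
Counting signs: 2 negative, 1 zero.
The rank is the number of nonzero pivots: 2.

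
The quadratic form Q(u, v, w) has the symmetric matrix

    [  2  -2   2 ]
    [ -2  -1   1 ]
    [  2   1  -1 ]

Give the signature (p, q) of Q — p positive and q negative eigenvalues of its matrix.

Row-reducing A symmetrically gives the diagonal entries 2, -3, 0.
That gives 1 positive, 1 negative, 1 zero pivots.

(1, 1)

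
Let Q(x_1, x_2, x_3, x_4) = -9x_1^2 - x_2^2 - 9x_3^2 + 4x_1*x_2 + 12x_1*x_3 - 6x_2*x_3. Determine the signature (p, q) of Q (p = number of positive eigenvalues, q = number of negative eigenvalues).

The symmetric matrix is A = [[-9, 2, 6, 0], [2, -1, -3, 0], [6, -3, -9, 0], [0, 0, 0, 0]].
Symmetric row and column elimination reduces A to a congruent diagonal form with pivots -9, -5/9, 0, 0.
So there are 2 negative, 2 zero pivots.

(0, 2)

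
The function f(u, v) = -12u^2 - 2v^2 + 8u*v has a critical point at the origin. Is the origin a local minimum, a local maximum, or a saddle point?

local maximum

The Hessian at the origin is H = [[-24, 8], [8, -4]].
det H = -24·-4 − (8)² = 32 > 0 and H[1,1] = -24 < 0, so H is negative definite.
Therefore the origin is a local maximum.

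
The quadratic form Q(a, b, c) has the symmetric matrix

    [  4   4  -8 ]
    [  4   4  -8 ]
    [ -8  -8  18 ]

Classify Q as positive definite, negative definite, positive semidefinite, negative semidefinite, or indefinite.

positive semidefinite

Symmetric row and column elimination reduces A to a congruent diagonal form with pivots 4, 0, 2.
So there are 2 positive, 1 zero pivots.
Hence Q is positive semidefinite.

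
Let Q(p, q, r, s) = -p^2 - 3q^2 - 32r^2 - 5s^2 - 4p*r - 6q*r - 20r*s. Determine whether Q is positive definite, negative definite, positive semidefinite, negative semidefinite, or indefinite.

negative definite

Write A = [[-1, 0, -2, 0], [0, -3, -3, 0], [-2, -3, -32, -10], [0, 0, -10, -5]].
Symmetric row and column elimination reduces A to a congruent diagonal form with pivots -1, -3, -25, -1.
Counting signs: 4 negative.
Hence Q is negative definite.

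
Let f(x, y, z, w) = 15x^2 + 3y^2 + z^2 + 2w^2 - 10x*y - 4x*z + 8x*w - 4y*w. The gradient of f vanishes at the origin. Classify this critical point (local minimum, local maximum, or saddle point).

The Hessian at the origin is H = [[30, -10, -4, 8], [-10, 6, 0, -4], [-4, 0, 2, 0], [8, -4, 0, 4]].
Applying the same elementary operations to the rows and columns of H produces a congruent diagonal matrix with entries 30, 8/3, 4/5, 1.
That gives 4 positive pivots.
H is positive definite, so the origin is a strict local minimum.

local minimum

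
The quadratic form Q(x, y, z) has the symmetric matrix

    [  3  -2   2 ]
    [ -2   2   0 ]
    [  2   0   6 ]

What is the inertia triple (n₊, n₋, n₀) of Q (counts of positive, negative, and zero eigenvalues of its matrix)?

Congruent diagonalization of A (simultaneous row and column reduction) yields pivots 3, 2/3, 2.
So there are 3 positive pivots.

(3, 0, 0)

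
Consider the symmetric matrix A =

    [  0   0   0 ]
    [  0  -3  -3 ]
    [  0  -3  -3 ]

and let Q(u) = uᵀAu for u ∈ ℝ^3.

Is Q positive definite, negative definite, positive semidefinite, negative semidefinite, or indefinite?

Row-reducing A symmetrically gives the diagonal entries 0, -3, 0.
Counting signs: 1 negative, 2 zero.
Hence Q is negative semidefinite.

negative semidefinite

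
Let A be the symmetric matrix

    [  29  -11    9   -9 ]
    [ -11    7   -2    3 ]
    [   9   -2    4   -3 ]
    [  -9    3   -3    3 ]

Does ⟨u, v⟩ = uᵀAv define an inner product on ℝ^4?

Symmetric row and column elimination reduces A to a congruent diagonal form with pivots 29, 82/29, 1/2, 6/41.
That gives 4 positive pivots.
Hence Q is positive definite.
⟨·,·⟩ is an inner product exactly when A is positive definite.

yes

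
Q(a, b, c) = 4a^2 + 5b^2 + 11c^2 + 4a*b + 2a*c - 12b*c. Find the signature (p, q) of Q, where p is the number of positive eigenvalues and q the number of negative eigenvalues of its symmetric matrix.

Write A = [[4, 2, 1], [2, 5, -6], [1, -6, 11]].
Row-reducing A symmetrically gives the diagonal entries 4, 4, 3/16.
Counting signs: 3 positive.

(3, 0)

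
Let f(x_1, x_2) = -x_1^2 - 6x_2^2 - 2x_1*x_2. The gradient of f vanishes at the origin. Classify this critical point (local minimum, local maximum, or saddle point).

local maximum

The Hessian at the origin is H = [[-2, -2], [-2, -12]].
det H = -2·-12 − (-2)² = 20 > 0 and H[1,1] = -2 < 0, so H is negative definite.
Therefore the origin is a local maximum.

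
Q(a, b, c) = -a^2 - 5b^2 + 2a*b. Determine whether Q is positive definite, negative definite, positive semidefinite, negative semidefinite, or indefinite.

negative semidefinite

The associated matrix is A = [[-1, 1, 0], [1, -5, 0], [0, 0, 0]].
Applying the same elementary operations to the rows and columns of A produces a congruent diagonal matrix with entries -1, -4, 0.
That gives 2 negative, 1 zero pivots.
Hence Q is negative semidefinite.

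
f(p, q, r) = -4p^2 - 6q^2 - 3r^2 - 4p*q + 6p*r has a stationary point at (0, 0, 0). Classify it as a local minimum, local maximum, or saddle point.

The Hessian at the origin is H = [[-8, -4, 6], [-4, -12, 0], [6, 0, -6]].
Congruent diagonalization of H (simultaneous row and column reduction) yields pivots -8, -10, -3/5.
So there are 3 negative pivots.
H is negative definite, so the origin is a strict local maximum.

local maximum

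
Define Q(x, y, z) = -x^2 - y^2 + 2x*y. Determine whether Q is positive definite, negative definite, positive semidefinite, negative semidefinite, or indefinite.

Write A = [[-1, 1, 0], [1, -1, 0], [0, 0, 0]].
Row-reducing A symmetrically gives the diagonal entries -1, 0, 0.
Counting signs: 1 negative, 2 zero.
Hence Q is negative semidefinite.

negative semidefinite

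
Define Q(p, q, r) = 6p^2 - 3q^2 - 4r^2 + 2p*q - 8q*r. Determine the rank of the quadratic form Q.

The associated matrix is A = [[6, 1, 0], [1, -3, -4], [0, -4, -4]].
Congruent diagonalization of A (simultaneous row and column reduction) yields pivots 6, -19/6, 20/19.
So there are 2 positive, 1 negative pivots.
The rank is the number of nonzero pivots: 3.

3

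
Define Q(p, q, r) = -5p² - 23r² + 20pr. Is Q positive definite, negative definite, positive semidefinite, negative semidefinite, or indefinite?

negative semidefinite

The associated matrix is A = [[-5, 0, 10], [0, 0, 0], [10, 0, -23]].
Congruent diagonalization of A (simultaneous row and column reduction) yields pivots -5, 0, -3.
So there are 2 negative, 1 zero pivots.
Hence Q is negative semidefinite.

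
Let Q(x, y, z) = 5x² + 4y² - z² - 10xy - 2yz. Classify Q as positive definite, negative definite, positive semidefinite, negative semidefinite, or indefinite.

indefinite

Write A = [[5, -5, 0], [-5, 4, -1], [0, -1, -1]].
Applying the same elementary operations to the rows and columns of A produces a congruent diagonal matrix with entries 5, -1, 0.
Counting signs: 1 positive, 1 negative, 1 zero.
Hence Q is indefinite.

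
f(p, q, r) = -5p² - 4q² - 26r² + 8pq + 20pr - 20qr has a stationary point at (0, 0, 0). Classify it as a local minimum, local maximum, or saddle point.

local maximum

The Hessian at the origin is H = [[-10, 8, 20], [8, -8, -20], [20, -20, -52]].
Applying the same elementary operations to the rows and columns of H produces a congruent diagonal matrix with entries -10, -8/5, -2.
So there are 3 negative pivots.
H is negative definite, so the origin is a strict local maximum.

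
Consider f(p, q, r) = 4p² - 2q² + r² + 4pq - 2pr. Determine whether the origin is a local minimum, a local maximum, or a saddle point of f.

The Hessian at the origin is H = [[8, 4, -2], [4, -4, 0], [-2, 0, 2]].
Symmetric row and column elimination reduces H to a congruent diagonal form with pivots 8, -6, 5/3.
So there are 2 positive, 1 negative pivots.
H is indefinite, so the origin is a saddle point.

saddle point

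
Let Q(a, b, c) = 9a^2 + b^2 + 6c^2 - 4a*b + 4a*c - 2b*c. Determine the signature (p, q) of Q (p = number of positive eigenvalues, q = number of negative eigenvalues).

(3, 0)

The symmetric matrix is A = [[9, -2, 2], [-2, 1, -1], [2, -1, 6]].
Symmetric row and column elimination reduces A to a congruent diagonal form with pivots 9, 5/9, 5.
So there are 3 positive pivots.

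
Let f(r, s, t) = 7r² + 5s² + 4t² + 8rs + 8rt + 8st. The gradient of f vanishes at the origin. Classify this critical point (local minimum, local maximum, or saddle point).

The Hessian at the origin is H = [[14, 8, 8], [8, 10, 8], [8, 8, 8]].
Congruent diagonalization of H (simultaneous row and column reduction) yields pivots 14, 38/7, 24/19.
So there are 3 positive pivots.
H is positive definite, so the origin is a strict local minimum.

local minimum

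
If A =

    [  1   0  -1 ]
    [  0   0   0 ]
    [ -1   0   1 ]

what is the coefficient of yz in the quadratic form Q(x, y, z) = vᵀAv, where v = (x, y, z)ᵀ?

0

The coefficient of yz is A[2,3] + A[3,2] = 2·0 = 0.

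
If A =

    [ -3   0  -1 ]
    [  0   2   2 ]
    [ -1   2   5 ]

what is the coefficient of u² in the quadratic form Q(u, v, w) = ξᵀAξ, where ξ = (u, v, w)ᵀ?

-3

The coefficient of u² is the diagonal entry A[1,1] = -3.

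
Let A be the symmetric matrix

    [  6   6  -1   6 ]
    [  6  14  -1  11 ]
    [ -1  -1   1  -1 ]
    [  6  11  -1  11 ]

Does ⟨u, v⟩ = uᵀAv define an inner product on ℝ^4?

Symmetric row and column elimination reduces A to a congruent diagonal form with pivots 6, 8, 5/6, 15/8.
So there are 4 positive pivots.
Hence Q is positive definite.
⟨·,·⟩ is an inner product exactly when A is positive definite.

yes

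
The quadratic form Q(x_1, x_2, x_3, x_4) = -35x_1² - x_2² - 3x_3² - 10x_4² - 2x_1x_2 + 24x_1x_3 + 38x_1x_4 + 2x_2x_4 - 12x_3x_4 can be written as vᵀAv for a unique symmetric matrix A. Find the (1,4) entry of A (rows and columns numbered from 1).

The coefficient of x_1·x_4 in Q is 38. For a symmetric A this equals A[1,4] + A[4,1] = 2·A[1,4].
So A[1,4] = 38/2 = 19.

19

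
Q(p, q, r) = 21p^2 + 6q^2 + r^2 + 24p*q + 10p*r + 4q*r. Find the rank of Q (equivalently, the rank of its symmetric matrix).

3

The associated matrix is A = [[21, 12, 5], [12, 6, 2], [5, 2, 1]].
Applying the same elementary operations to the rows and columns of A produces a congruent diagonal matrix with entries 21, -6/7, 2/3.
That gives 2 positive, 1 negative pivots.
The rank is the number of nonzero pivots: 3.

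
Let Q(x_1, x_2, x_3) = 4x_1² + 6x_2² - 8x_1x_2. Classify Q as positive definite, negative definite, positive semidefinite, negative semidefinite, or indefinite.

Write A = [[4, -4, 0], [-4, 6, 0], [0, 0, 0]].
Symmetric row and column elimination reduces A to a congruent diagonal form with pivots 4, 2, 0.
So there are 2 positive, 1 zero pivots.
Hence Q is positive semidefinite.

positive semidefinite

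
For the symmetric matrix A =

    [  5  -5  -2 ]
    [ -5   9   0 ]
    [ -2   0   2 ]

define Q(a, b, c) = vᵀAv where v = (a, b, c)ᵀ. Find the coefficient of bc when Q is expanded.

0

The coefficient of bc is A[2,3] + A[3,2] = 2·0 = 0.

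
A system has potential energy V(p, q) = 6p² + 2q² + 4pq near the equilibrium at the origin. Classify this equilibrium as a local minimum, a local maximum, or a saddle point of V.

local minimum

The Hessian at the origin is H = [[12, 4], [4, 4]].
det H = 12·4 − (4)² = 32 > 0 and H[1,1] = 12 > 0, so H is positive definite.
Therefore the origin is a local minimum.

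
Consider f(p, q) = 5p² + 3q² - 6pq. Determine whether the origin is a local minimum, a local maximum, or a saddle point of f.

local minimum

The Hessian at the origin is H = [[10, -6], [-6, 6]].
det H = 10·6 − (-6)² = 24 > 0 and H[1,1] = 10 > 0, so H is positive definite.
Therefore the origin is a local minimum.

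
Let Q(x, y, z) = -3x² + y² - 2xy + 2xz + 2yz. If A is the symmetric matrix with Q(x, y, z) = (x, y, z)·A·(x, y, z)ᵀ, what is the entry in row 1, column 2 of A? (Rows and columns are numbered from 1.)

The coefficient of x·y in Q is -2. For a symmetric A this equals A[1,2] + A[2,1] = 2·A[1,2].
So A[1,2] = -2/2 = -1.

-1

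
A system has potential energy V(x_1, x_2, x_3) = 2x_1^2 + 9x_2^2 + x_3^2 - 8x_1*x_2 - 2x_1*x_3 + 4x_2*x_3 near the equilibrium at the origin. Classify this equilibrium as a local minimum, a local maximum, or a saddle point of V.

The Hessian at the origin is H = [[4, -8, -2], [-8, 18, 4], [-2, 4, 2]].
Congruent diagonalization of H (simultaneous row and column reduction) yields pivots 4, 2, 1.
Counting signs: 3 positive.
H is positive definite, so the origin is a strict local minimum.

local minimum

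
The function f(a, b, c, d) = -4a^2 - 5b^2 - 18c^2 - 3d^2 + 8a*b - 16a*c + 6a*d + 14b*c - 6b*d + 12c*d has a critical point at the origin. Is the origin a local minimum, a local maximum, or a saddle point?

The Hessian at the origin is H = [[-8, 8, -16, 6], [8, -10, 14, -6], [-16, 14, -36, 12], [6, -6, 12, -6]].
An LDLᵀ factorisation of H has diagonal entries -8, -2, -2, -3/2.
That gives 4 negative pivots.
H is negative definite, so the origin is a strict local maximum.

local maximum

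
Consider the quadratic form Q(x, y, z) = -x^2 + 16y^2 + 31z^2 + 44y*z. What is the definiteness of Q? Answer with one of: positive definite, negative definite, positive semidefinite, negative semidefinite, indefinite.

indefinite

The symmetric matrix is A = [[-1, 0, 0], [0, 16, 22], [0, 22, 31]].
An LDLᵀ factorisation of A has diagonal entries -1, 16, 3/4.
That gives 2 positive, 1 negative pivots.
Hence Q is indefinite.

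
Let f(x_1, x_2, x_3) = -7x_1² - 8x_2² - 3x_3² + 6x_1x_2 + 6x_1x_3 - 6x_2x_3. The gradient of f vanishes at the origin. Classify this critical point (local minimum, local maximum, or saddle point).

The Hessian at the origin is H = [[-14, 6, 6], [6, -16, -6], [6, -6, -6]].
Congruent diagonalization of H (simultaneous row and column reduction) yields pivots -14, -94/7, -120/47.
Counting signs: 3 negative.
H is negative definite, so the origin is a strict local maximum.

local maximum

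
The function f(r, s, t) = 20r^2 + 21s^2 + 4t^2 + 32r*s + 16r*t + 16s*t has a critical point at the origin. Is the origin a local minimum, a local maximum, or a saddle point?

The Hessian at the origin is H = [[40, 32, 16], [32, 42, 16], [16, 16, 8]].
An LDLᵀ factorisation of H has diagonal entries 40, 82/5, 40/41.
Counting signs: 3 positive.
H is positive definite, so the origin is a strict local minimum.

local minimum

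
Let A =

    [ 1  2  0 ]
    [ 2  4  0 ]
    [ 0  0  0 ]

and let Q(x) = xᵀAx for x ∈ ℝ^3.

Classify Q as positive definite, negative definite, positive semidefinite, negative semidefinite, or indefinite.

Symmetric row and column elimination reduces A to a congruent diagonal form with pivots 1, 0, 0.
So there are 1 positive, 2 zero pivots.
Hence Q is positive semidefinite.

positive semidefinite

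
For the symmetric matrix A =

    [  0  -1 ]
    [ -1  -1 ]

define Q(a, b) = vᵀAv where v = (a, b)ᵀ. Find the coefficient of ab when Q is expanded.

-2

The coefficient of ab is A[1,2] + A[2,1] = 2·(-1) = -2.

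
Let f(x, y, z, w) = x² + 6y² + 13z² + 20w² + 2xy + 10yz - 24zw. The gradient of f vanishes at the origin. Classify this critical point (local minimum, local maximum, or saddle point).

The Hessian at the origin is H = [[2, 2, 0, 0], [2, 12, 10, 0], [0, 10, 26, -24], [0, 0, -24, 40]].
Applying the same elementary operations to the rows and columns of H produces a congruent diagonal matrix with entries 2, 10, 16, 4.
Counting signs: 4 positive.
H is positive definite, so the origin is a strict local minimum.

local minimum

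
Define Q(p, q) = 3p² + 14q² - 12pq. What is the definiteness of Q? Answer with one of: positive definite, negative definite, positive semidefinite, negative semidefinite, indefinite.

The symmetric matrix of Q is A = [[3, -6], [-6, 14]].
Leading principal minors: Δ_1 = 3, Δ_2 = 6.
All leading principal minors are positive, so by Sylvester's criterion Q is positive definite.

positive definite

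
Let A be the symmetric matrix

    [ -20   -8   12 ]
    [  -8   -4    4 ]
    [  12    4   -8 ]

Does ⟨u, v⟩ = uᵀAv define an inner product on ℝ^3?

no

Symmetric row and column elimination reduces A to a congruent diagonal form with pivots -20, -4/5, 0.
So there are 2 negative, 1 zero pivots.
Hence Q is negative semidefinite.
⟨·,·⟩ is an inner product exactly when A is positive definite.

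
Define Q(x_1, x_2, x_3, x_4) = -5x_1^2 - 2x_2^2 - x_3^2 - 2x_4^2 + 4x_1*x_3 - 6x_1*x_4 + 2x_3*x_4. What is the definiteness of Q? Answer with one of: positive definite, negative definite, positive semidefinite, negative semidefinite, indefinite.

negative semidefinite

The associated matrix is A = [[-5, 0, 2, -3], [0, -2, 0, 0], [2, 0, -1, 1], [-3, 0, 1, -2]].
Row-reducing A symmetrically gives the diagonal entries -5, -2, -1/5, 0.
Counting signs: 3 negative, 1 zero.
Hence Q is negative semidefinite.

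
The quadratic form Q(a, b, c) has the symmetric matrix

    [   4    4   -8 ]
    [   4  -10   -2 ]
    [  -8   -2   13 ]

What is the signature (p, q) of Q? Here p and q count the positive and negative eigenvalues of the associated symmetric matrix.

Applying the same elementary operations to the rows and columns of A produces a congruent diagonal matrix with entries 4, -14, -3/7.
So there are 1 positive, 2 negative pivots.

(1, 2)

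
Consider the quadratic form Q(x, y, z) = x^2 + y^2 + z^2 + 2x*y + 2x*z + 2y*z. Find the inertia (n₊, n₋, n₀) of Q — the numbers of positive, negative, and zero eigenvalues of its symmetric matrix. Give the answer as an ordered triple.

(1, 0, 2)

The symmetric matrix is A = [[1, 1, 1], [1, 1, 1], [1, 1, 1]].
Symmetric row and column elimination reduces A to a congruent diagonal form with pivots 1, 0, 0.
So there are 1 positive, 2 zero pivots.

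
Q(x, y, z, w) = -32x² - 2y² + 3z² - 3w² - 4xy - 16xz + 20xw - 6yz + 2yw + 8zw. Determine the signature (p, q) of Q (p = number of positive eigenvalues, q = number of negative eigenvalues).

The associated matrix is A = [[-32, -2, -8, 10], [-2, -2, -3, 1], [-8, -3, 3, 4], [10, 1, 4, -3]].
Row-reducing A symmetrically gives the diagonal entries -32, -15/8, 25/3, 2/25.
That gives 2 positive, 2 negative pivots.

(2, 2)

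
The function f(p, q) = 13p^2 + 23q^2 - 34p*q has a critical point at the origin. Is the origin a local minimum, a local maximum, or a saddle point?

local minimum

The Hessian at the origin is H = [[26, -34], [-34, 46]].
det H = 26·46 − (-34)² = 40 > 0 and H[1,1] = 26 > 0, so H is positive definite.
Therefore the origin is a local minimum.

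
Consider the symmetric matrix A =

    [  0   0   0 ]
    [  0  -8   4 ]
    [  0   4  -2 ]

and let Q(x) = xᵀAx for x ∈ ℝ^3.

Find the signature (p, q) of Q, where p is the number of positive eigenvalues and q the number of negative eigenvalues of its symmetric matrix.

(0, 1)

Congruent diagonalization of A (simultaneous row and column reduction) yields pivots 0, -8, 0.
Counting signs: 1 negative, 2 zero.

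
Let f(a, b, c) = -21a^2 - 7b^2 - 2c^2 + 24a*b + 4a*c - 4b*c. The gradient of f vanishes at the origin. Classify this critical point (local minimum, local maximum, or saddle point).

saddle point

The Hessian at the origin is H = [[-42, 24, 4], [24, -14, -4], [4, -4, -4]].
Symmetric row and column elimination reduces H to a congruent diagonal form with pivots -42, -2/7, 20/3.
Counting signs: 1 positive, 2 negative.
H is indefinite, so the origin is a saddle point.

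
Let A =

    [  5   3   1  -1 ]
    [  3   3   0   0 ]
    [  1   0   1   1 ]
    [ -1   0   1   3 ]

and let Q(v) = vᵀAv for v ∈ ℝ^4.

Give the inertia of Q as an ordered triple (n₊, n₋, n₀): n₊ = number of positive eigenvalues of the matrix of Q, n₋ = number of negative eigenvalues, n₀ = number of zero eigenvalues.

Row-reducing A symmetrically gives the diagonal entries 5, 6/5, 1/2, -2.
So there are 3 positive, 1 negative pivots.

(3, 1, 0)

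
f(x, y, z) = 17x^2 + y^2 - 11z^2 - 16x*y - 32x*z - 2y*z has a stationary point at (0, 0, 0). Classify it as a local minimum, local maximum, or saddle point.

The Hessian at the origin is H = [[34, -16, -32], [-16, 2, -2], [-32, -2, -22]].
Row-reducing H symmetrically gives the diagonal entries 34, -94/17, 24/47.
Counting signs: 2 positive, 1 negative.
H is indefinite, so the origin is a saddle point.

saddle point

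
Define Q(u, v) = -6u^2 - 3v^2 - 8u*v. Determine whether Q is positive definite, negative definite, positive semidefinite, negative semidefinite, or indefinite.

negative definite

The symmetric matrix of Q is [[-6, -4], [-4, -3]].
For the 2×2 matrix [[-6, -4], [-4, -3]]: det = -6·-3 − (-4)² = 2, trace = -9.
det > 0 so both eigenvalues share the sign of the trace; trace = -9 < 0 ⇒ both negative.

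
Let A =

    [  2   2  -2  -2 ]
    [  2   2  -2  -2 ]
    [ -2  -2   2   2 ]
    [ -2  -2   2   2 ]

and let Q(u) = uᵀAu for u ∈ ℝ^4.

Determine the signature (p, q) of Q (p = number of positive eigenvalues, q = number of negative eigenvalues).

(1, 0)

Applying the same elementary operations to the rows and columns of A produces a congruent diagonal matrix with entries 2, 0, 0, 0.
Counting signs: 1 positive, 3 zero.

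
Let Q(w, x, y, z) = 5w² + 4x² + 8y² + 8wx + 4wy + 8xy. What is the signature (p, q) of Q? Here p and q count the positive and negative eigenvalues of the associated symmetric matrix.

(2, 0)

The associated matrix is A = [[5, 4, 2, 0], [4, 4, 4, 0], [2, 4, 8, 0], [0, 0, 0, 0]].
Symmetric row and column elimination reduces A to a congruent diagonal form with pivots 5, 4/5, 0, 0.
Counting signs: 2 positive, 2 zero.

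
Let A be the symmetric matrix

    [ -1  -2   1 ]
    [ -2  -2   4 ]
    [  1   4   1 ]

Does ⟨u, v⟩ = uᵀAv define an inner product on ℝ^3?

Row-reducing A symmetrically gives the diagonal entries -1, 2, 0.
Counting signs: 1 positive, 1 negative, 1 zero.
Hence Q is indefinite.
⟨·,·⟩ is an inner product exactly when A is positive definite.

no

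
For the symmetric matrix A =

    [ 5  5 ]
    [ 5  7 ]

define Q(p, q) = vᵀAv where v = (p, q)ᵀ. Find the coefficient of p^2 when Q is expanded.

5

The coefficient of p^2 is the diagonal entry A[1,1] = 5.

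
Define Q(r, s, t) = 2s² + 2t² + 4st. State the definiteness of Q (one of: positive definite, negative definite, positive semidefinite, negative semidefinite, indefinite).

Write A = [[0, 0, 0], [0, 2, 2], [0, 2, 2]].
Applying the same elementary operations to the rows and columns of A produces a congruent diagonal matrix with entries 0, 2, 0.
So there are 1 positive, 2 zero pivots.
Hence Q is positive semidefinite.

positive semidefinite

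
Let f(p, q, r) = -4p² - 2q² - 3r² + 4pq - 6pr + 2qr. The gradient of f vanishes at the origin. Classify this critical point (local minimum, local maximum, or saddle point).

local maximum

The Hessian at the origin is H = [[-8, 4, -6], [4, -4, 2], [-6, 2, -6]].
Symmetric row and column elimination reduces H to a congruent diagonal form with pivots -8, -2, -1.
That gives 3 negative pivots.
H is negative definite, so the origin is a strict local maximum.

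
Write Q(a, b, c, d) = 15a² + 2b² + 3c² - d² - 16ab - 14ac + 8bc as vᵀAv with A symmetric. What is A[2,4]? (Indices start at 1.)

0

The coefficient of b·d in Q is 0. For a symmetric A this equals A[2,4] + A[4,2] = 2·A[2,4].
So A[2,4] = 0/2 = 0.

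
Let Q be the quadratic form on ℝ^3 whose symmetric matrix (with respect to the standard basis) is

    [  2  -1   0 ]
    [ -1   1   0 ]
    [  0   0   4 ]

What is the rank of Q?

3

Congruent diagonalization of A (simultaneous row and column reduction) yields pivots 2, 1/2, 4.
Counting signs: 3 positive.
The rank is the number of nonzero pivots: 3.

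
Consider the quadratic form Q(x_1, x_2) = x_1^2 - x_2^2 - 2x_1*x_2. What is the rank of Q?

2

The symmetric matrix is A = [[1, -1], [-1, -1]].
Congruent diagonalization of A (simultaneous row and column reduction) yields pivots 1, -2.
Counting signs: 1 positive, 1 negative.
The rank is the number of nonzero pivots: 2.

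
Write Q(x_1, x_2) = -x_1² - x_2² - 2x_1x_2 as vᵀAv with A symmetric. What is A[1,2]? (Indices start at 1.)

-1

The coefficient of x_1·x_2 in Q is -2. For a symmetric A this equals A[1,2] + A[2,1] = 2·A[1,2].
So A[1,2] = -2/2 = -1.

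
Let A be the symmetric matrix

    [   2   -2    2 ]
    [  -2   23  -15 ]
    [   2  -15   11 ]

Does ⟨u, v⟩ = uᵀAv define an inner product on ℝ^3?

Leading principal minors: Δ_1 = 2, Δ_2 = 42, Δ_3 = 40.
All leading principal minors are positive, so by Sylvester's criterion Q is positive definite.
⟨·,·⟩ is an inner product exactly when A is positive definite.

yes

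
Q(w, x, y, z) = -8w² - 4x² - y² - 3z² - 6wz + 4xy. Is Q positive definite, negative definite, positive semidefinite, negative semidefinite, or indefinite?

negative semidefinite

The symmetric matrix is A = [[-8, 0, 0, -3], [0, -4, 2, 0], [0, 2, -1, 0], [-3, 0, 0, -3]].
Row-reducing A symmetrically gives the diagonal entries -8, -4, 0, -15/8.
Counting signs: 3 negative, 1 zero.
Hence Q is negative semidefinite.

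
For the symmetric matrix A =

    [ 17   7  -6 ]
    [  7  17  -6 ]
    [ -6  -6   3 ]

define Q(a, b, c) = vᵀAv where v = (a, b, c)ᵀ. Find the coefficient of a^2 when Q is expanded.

17

The coefficient of a^2 is the diagonal entry A[1,1] = 17.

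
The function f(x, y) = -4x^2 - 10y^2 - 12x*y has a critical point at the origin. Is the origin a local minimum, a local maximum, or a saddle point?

The Hessian at the origin is H = [[-8, -12], [-12, -20]].
det H = -8·-20 − (-12)² = 16 > 0 and H[1,1] = -8 < 0, so H is negative definite.
Therefore the origin is a local maximum.

local maximum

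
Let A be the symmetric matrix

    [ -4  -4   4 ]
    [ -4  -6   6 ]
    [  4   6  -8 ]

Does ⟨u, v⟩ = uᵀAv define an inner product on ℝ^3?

no

Leading principal minors: Δ_1 = -4, Δ_2 = 8, Δ_3 = -16.
The signs alternate starting with Δ_1 < 0, so by Sylvester's criterion Q is negative definite.
⟨·,·⟩ is an inner product exactly when A is positive definite.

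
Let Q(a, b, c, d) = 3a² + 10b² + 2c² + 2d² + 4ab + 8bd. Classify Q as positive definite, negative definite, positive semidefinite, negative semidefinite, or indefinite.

positive definite

The symmetric matrix is A = [[3, 2, 0, 0], [2, 10, 0, 4], [0, 0, 2, 0], [0, 4, 0, 2]].
Symmetric row and column elimination reduces A to a congruent diagonal form with pivots 3, 26/3, 2, 2/13.
That gives 4 positive pivots.
Hence Q is positive definite.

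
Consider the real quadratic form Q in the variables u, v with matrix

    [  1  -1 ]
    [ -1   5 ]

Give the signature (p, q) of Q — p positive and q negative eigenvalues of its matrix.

(2, 0)

Symmetric row and column elimination reduces A to a congruent diagonal form with pivots 1, 4.
So there are 2 positive pivots.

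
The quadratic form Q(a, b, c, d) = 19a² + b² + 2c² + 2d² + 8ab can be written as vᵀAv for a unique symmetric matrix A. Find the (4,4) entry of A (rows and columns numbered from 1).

2

The coefficient of d² in Q is 2, and that is exactly A[4,4].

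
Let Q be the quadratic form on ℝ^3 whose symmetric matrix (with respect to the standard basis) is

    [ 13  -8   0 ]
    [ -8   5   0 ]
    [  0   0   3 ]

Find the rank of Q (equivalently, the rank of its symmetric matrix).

Applying the same elementary operations to the rows and columns of A produces a congruent diagonal matrix with entries 13, 1/13, 3.
So there are 3 positive pivots.
The rank is the number of nonzero pivots: 3.

3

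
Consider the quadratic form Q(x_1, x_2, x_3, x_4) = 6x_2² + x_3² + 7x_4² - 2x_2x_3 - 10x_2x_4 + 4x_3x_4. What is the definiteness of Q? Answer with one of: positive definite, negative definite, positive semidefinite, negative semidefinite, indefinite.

positive semidefinite

Write A = [[0, 0, 0, 0], [0, 6, -1, -5], [0, -1, 1, 2], [0, -5, 2, 7]].
Symmetric row and column elimination reduces A to a congruent diagonal form with pivots 0, 6, 5/6, 6/5.
That gives 3 positive, 1 zero pivots.
Hence Q is positive semidefinite.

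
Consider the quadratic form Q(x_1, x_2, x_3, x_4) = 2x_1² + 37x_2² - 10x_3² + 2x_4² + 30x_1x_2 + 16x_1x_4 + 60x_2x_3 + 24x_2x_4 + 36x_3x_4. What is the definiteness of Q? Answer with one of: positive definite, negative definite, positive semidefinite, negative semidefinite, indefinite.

indefinite

The symmetric matrix is A = [[2, 15, 0, 8], [15, 37, 30, 12], [0, 30, -10, 18], [8, 12, 18, 2]].
Symmetric row and column elimination reduces A to a congruent diagonal form with pivots 2, -151/2, 290/151, -12/145.
Counting signs: 2 positive, 2 negative.
Hence Q is indefinite.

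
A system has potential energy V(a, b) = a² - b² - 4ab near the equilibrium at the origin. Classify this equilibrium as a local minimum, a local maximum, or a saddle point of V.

The Hessian at the origin is H = [[2, -4], [-4, -2]].
det H = 2·-2 − (-4)² = -20 < 0, so H is indefinite.
Therefore the origin is a saddle point.

saddle point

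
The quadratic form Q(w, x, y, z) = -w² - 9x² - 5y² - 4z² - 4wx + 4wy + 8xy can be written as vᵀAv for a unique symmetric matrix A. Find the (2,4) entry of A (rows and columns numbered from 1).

The coefficient of x·z in Q is 0. For a symmetric A this equals A[2,4] + A[4,2] = 2·A[2,4].
So A[2,4] = 0/2 = 0.

0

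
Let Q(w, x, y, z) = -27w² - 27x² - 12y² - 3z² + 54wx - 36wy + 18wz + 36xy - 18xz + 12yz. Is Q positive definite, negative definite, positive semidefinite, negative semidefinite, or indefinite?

The associated matrix is A = [[-27, 27, -18, 9], [27, -27, 18, -9], [-18, 18, -12, 6], [9, -9, 6, -3]].
Applying the same elementary operations to the rows and columns of A produces a congruent diagonal matrix with entries -27, 0, 0, 0.
That gives 1 negative, 3 zero pivots.
Hence Q is negative semidefinite.

negative semidefinite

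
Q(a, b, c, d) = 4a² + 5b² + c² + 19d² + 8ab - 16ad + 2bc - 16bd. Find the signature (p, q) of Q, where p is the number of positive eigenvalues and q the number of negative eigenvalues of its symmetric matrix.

(3, 0)

The associated matrix is A = [[4, 4, 0, -8], [4, 5, 1, -8], [0, 1, 1, 0], [-8, -8, 0, 19]].
Congruent diagonalization of A (simultaneous row and column reduction) yields pivots 4, 1, 0, 3.
That gives 3 positive, 1 zero pivots.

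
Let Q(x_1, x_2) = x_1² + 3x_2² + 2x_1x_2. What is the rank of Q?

The associated matrix is A = [[1, 1], [1, 3]].
Applying the same elementary operations to the rows and columns of A produces a congruent diagonal matrix with entries 1, 2.
That gives 2 positive pivots.
The rank is the number of nonzero pivots: 2.

2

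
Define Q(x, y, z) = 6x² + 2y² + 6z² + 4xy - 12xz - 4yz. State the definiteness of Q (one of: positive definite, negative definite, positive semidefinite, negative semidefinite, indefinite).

The symmetric matrix is A = [[6, 2, -6], [2, 2, -2], [-6, -2, 6]].
Applying the same elementary operations to the rows and columns of A produces a congruent diagonal matrix with entries 6, 4/3, 0.
So there are 2 positive, 1 zero pivots.
Hence Q is positive semidefinite.

positive semidefinite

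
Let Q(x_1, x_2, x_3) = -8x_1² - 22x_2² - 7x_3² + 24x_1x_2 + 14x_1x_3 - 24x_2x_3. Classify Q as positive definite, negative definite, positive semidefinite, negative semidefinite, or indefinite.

The symmetric matrix of Q is A = [[-8, 12, 7], [12, -22, -12], [7, -12, -7]].
Leading principal minors: Δ_1 = -8, Δ_2 = 32, Δ_3 = -10.
The signs alternate starting with Δ_1 < 0, so by Sylvester's criterion Q is negative definite.

negative definite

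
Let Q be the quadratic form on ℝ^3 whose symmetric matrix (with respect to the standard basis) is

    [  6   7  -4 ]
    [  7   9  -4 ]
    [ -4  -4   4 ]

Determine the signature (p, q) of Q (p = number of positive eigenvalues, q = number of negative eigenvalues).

(3, 0)

Symmetric row and column elimination reduces A to a congruent diagonal form with pivots 6, 5/6, 4/5.
So there are 3 positive pivots.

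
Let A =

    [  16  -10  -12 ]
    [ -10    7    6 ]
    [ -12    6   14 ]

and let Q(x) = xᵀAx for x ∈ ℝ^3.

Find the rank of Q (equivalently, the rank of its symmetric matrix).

3

Applying the same elementary operations to the rows and columns of A produces a congruent diagonal matrix with entries 16, 3/4, 2.
Counting signs: 3 positive.
The rank is the number of nonzero pivots: 3.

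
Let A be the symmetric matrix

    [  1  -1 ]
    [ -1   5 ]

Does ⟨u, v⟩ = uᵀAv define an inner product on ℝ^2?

yes

Congruent diagonalization of A (simultaneous row and column reduction) yields pivots 1, 4.
That gives 2 positive pivots.
Hence Q is positive definite.
⟨·,·⟩ is an inner product exactly when A is positive definite.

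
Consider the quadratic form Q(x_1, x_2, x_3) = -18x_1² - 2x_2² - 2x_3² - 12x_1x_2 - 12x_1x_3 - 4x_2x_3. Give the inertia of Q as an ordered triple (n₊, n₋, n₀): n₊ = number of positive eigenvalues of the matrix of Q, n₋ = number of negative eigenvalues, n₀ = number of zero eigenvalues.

The symmetric matrix is A = [[-18, -6, -6], [-6, -2, -2], [-6, -2, -2]].
Symmetric row and column elimination reduces A to a congruent diagonal form with pivots -18, 0, 0.
That gives 1 negative, 2 zero pivots.

(0, 1, 2)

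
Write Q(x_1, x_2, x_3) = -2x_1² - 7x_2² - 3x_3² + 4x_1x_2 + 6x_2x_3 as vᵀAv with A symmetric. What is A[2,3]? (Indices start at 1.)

The coefficient of x_2·x_3 in Q is 6. For a symmetric A this equals A[2,3] + A[3,2] = 2·A[2,3].
So A[2,3] = 6/2 = 3.

3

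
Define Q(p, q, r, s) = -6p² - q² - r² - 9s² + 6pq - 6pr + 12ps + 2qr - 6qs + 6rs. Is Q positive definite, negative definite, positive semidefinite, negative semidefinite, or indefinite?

Write A = [[-6, 3, -3, 6], [3, -1, 1, -3], [-3, 1, -1, 3], [6, -3, 3, -9]].
Row-reducing A symmetrically gives the diagonal entries -6, 1/2, 0, -3.
That gives 1 positive, 2 negative, 1 zero pivots.
Hence Q is indefinite.

indefinite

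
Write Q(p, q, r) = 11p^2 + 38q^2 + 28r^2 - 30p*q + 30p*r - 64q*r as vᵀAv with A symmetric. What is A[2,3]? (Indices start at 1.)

The coefficient of q·r in Q is -64. For a symmetric A this equals A[2,3] + A[3,2] = 2·A[2,3].
So A[2,3] = -64/2 = -32.

-32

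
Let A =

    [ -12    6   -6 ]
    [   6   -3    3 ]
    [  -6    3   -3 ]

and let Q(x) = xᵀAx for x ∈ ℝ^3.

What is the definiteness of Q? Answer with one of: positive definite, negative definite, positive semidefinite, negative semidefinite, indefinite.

negative semidefinite

Row-reducing A symmetrically gives the diagonal entries -12, 0, 0.
That gives 1 negative, 2 zero pivots.
Hence Q is negative semidefinite.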